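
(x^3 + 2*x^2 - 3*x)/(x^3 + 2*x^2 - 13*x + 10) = x*(x + 3)/(x^2 + 3*x - 10)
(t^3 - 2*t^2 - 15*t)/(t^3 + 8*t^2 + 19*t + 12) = t*(t - 5)/(t^2 + 5*t + 4)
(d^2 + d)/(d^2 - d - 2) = d/(d - 2)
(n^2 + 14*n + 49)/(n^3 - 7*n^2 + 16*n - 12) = (n^2 + 14*n + 49)/(n^3 - 7*n^2 + 16*n - 12)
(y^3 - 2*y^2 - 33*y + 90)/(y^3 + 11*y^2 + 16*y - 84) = (y^2 - 8*y + 15)/(y^2 + 5*y - 14)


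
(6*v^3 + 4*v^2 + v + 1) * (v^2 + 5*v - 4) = 6*v^5 + 34*v^4 - 3*v^3 - 10*v^2 + v - 4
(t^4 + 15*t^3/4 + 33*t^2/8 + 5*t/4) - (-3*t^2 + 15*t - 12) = t^4 + 15*t^3/4 + 57*t^2/8 - 55*t/4 + 12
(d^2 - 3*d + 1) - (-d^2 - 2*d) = 2*d^2 - d + 1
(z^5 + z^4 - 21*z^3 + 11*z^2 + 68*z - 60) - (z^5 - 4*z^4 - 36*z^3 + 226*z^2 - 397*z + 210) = 5*z^4 + 15*z^3 - 215*z^2 + 465*z - 270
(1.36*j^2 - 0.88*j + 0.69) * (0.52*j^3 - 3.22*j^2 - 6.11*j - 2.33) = 0.7072*j^5 - 4.8368*j^4 - 5.1172*j^3 - 0.0138000000000007*j^2 - 2.1655*j - 1.6077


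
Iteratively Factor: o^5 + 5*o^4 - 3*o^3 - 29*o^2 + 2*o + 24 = (o + 4)*(o^4 + o^3 - 7*o^2 - o + 6) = (o + 1)*(o + 4)*(o^3 - 7*o + 6) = (o + 1)*(o + 3)*(o + 4)*(o^2 - 3*o + 2) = (o - 1)*(o + 1)*(o + 3)*(o + 4)*(o - 2)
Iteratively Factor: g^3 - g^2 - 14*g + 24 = (g - 2)*(g^2 + g - 12) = (g - 3)*(g - 2)*(g + 4)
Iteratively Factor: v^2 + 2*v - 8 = (v - 2)*(v + 4)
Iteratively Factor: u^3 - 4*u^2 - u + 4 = (u - 1)*(u^2 - 3*u - 4) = (u - 4)*(u - 1)*(u + 1)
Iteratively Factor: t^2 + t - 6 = (t + 3)*(t - 2)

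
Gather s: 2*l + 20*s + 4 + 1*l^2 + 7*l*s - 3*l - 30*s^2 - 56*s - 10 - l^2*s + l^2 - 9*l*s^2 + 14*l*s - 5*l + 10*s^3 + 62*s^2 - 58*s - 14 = 2*l^2 - 6*l + 10*s^3 + s^2*(32 - 9*l) + s*(-l^2 + 21*l - 94) - 20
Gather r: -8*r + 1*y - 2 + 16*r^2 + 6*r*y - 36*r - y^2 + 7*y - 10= 16*r^2 + r*(6*y - 44) - y^2 + 8*y - 12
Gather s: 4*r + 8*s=4*r + 8*s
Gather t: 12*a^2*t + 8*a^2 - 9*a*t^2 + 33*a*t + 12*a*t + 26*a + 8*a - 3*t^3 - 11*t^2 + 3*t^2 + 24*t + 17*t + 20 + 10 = 8*a^2 + 34*a - 3*t^3 + t^2*(-9*a - 8) + t*(12*a^2 + 45*a + 41) + 30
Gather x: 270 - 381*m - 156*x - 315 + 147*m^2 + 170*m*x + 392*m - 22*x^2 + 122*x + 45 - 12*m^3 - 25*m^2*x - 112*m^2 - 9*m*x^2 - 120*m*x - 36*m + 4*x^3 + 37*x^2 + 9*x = -12*m^3 + 35*m^2 - 25*m + 4*x^3 + x^2*(15 - 9*m) + x*(-25*m^2 + 50*m - 25)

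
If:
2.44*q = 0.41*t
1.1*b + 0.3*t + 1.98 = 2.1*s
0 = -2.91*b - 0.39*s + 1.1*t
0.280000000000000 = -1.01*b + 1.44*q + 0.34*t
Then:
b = 0.10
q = 0.11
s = 1.09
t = 0.66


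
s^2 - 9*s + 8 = (s - 8)*(s - 1)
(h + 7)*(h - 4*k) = h^2 - 4*h*k + 7*h - 28*k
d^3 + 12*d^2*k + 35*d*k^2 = d*(d + 5*k)*(d + 7*k)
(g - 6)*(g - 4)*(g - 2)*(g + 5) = g^4 - 7*g^3 - 16*g^2 + 172*g - 240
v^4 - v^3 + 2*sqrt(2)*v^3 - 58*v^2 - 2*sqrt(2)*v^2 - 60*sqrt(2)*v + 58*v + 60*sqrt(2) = (v - 1)*(v - 5*sqrt(2))*(v + sqrt(2))*(v + 6*sqrt(2))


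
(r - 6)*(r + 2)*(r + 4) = r^3 - 28*r - 48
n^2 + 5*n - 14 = (n - 2)*(n + 7)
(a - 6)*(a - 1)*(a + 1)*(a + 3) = a^4 - 3*a^3 - 19*a^2 + 3*a + 18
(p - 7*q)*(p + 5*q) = p^2 - 2*p*q - 35*q^2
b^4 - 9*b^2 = b^2*(b - 3)*(b + 3)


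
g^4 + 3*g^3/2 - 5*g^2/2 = g^2*(g - 1)*(g + 5/2)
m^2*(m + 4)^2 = m^4 + 8*m^3 + 16*m^2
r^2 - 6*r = r*(r - 6)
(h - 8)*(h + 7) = h^2 - h - 56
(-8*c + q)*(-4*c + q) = 32*c^2 - 12*c*q + q^2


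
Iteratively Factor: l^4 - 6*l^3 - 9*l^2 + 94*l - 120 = (l - 2)*(l^3 - 4*l^2 - 17*l + 60) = (l - 2)*(l + 4)*(l^2 - 8*l + 15) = (l - 5)*(l - 2)*(l + 4)*(l - 3)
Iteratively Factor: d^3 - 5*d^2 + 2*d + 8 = (d - 4)*(d^2 - d - 2) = (d - 4)*(d - 2)*(d + 1)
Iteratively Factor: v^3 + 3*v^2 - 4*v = (v + 4)*(v^2 - v) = v*(v + 4)*(v - 1)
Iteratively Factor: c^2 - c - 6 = (c + 2)*(c - 3)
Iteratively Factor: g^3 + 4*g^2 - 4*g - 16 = (g + 2)*(g^2 + 2*g - 8) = (g - 2)*(g + 2)*(g + 4)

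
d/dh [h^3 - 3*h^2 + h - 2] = 3*h^2 - 6*h + 1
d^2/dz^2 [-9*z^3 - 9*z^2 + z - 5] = -54*z - 18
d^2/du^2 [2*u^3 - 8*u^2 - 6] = 12*u - 16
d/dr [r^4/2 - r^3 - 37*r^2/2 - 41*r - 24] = 2*r^3 - 3*r^2 - 37*r - 41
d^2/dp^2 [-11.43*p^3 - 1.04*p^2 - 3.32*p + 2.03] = -68.58*p - 2.08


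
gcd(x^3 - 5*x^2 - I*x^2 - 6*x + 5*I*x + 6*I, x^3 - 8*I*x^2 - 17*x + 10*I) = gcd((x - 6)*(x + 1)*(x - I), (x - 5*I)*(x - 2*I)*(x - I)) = x - I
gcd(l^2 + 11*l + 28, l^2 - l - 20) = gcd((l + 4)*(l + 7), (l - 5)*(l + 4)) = l + 4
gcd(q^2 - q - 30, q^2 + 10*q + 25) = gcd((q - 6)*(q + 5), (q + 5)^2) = q + 5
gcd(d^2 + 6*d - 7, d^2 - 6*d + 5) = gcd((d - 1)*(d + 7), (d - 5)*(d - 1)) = d - 1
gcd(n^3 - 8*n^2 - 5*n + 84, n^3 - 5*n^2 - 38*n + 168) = n^2 - 11*n + 28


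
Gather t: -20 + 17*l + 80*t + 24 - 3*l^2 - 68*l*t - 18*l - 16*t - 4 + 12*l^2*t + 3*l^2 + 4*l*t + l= t*(12*l^2 - 64*l + 64)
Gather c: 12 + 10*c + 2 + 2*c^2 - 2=2*c^2 + 10*c + 12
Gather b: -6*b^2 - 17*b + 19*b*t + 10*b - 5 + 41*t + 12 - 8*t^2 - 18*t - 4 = -6*b^2 + b*(19*t - 7) - 8*t^2 + 23*t + 3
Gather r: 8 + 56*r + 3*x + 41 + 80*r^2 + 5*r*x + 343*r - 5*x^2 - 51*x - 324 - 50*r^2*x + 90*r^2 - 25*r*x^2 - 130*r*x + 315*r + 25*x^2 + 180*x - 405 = r^2*(170 - 50*x) + r*(-25*x^2 - 125*x + 714) + 20*x^2 + 132*x - 680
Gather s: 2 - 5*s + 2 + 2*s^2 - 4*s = 2*s^2 - 9*s + 4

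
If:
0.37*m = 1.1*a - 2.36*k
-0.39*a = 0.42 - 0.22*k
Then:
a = -0.11998820754717*m - 1.46108490566038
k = -0.212706367924528*m - 0.681014150943396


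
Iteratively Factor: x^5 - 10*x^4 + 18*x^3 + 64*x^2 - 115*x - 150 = (x - 5)*(x^4 - 5*x^3 - 7*x^2 + 29*x + 30) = (x - 5)*(x + 1)*(x^3 - 6*x^2 - x + 30) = (x - 5)*(x + 1)*(x + 2)*(x^2 - 8*x + 15) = (x - 5)^2*(x + 1)*(x + 2)*(x - 3)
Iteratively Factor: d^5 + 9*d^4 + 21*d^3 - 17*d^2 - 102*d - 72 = (d - 2)*(d^4 + 11*d^3 + 43*d^2 + 69*d + 36) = (d - 2)*(d + 3)*(d^3 + 8*d^2 + 19*d + 12) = (d - 2)*(d + 1)*(d + 3)*(d^2 + 7*d + 12) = (d - 2)*(d + 1)*(d + 3)^2*(d + 4)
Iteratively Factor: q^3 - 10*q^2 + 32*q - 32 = (q - 4)*(q^2 - 6*q + 8) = (q - 4)^2*(q - 2)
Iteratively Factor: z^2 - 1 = (z + 1)*(z - 1)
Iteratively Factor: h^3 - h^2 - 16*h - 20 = (h + 2)*(h^2 - 3*h - 10) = (h - 5)*(h + 2)*(h + 2)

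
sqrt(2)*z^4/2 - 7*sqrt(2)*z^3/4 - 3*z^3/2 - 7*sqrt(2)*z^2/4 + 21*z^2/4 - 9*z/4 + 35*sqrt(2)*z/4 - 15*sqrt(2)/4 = (z - 3)*(z - 1/2)*(z - 5*sqrt(2)/2)*(sqrt(2)*z/2 + 1)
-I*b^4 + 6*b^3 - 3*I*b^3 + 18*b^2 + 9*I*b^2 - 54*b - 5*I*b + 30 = (b - 1)*(b + 5)*(b + 6*I)*(-I*b + I)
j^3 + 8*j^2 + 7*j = j*(j + 1)*(j + 7)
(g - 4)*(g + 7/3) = g^2 - 5*g/3 - 28/3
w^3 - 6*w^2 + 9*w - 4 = (w - 4)*(w - 1)^2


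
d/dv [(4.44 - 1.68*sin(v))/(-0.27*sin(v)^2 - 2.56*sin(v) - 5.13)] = (-0.4536*sin(v)^2 + 2.3976*sin(v) + 19.9848)*cos(v)/(0.0729*sin(v)^4 + 1.3824*sin(v)^3 + 9.3238*sin(v)^2 + 26.2656*sin(v) + 26.3169)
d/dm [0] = 0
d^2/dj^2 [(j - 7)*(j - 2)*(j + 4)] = 6*j - 10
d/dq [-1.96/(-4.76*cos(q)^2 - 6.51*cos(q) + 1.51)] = (18.6592*cos(q) + 12.7596)*sin(q)/(4.76*cos(q)^2 + 6.51*cos(q) - 1.51)^2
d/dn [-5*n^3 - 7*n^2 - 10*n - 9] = -15*n^2 - 14*n - 10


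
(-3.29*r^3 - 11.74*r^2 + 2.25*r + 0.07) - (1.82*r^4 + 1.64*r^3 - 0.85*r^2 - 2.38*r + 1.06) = -1.82*r^4 - 4.93*r^3 - 10.89*r^2 + 4.63*r - 0.99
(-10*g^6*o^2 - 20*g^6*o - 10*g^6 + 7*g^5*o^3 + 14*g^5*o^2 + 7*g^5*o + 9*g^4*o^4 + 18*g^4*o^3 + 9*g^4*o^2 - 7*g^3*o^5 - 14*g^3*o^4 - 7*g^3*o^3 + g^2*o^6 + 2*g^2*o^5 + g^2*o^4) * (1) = -10*g^6*o^2 - 20*g^6*o - 10*g^6 + 7*g^5*o^3 + 14*g^5*o^2 + 7*g^5*o + 9*g^4*o^4 + 18*g^4*o^3 + 9*g^4*o^2 - 7*g^3*o^5 - 14*g^3*o^4 - 7*g^3*o^3 + g^2*o^6 + 2*g^2*o^5 + g^2*o^4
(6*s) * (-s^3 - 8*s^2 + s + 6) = -6*s^4 - 48*s^3 + 6*s^2 + 36*s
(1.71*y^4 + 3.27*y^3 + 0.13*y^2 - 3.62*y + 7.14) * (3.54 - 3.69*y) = -6.3099*y^5 - 6.0129*y^4 + 11.0961*y^3 + 13.818*y^2 - 39.1614*y + 25.2756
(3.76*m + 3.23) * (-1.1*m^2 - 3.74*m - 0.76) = -4.136*m^3 - 17.6154*m^2 - 14.9378*m - 2.4548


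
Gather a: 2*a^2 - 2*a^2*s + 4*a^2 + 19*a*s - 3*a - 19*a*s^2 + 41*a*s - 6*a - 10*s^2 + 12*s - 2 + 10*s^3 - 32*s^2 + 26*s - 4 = a^2*(6 - 2*s) + a*(-19*s^2 + 60*s - 9) + 10*s^3 - 42*s^2 + 38*s - 6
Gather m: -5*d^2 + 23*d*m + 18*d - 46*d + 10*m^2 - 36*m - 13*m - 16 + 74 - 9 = -5*d^2 - 28*d + 10*m^2 + m*(23*d - 49) + 49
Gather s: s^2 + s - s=s^2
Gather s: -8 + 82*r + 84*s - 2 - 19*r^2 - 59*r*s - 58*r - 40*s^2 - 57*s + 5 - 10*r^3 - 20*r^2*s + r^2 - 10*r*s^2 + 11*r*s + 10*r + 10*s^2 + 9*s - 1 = -10*r^3 - 18*r^2 + 34*r + s^2*(-10*r - 30) + s*(-20*r^2 - 48*r + 36) - 6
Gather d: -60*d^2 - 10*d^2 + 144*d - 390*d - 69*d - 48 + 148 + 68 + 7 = -70*d^2 - 315*d + 175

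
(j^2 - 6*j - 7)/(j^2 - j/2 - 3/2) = 2*(j - 7)/(2*j - 3)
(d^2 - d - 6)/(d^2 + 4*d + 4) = (d - 3)/(d + 2)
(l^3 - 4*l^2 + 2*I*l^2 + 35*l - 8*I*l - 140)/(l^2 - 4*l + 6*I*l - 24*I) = (l^2 + 2*I*l + 35)/(l + 6*I)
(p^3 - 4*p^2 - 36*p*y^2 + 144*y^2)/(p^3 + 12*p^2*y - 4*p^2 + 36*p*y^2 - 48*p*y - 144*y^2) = (p - 6*y)/(p + 6*y)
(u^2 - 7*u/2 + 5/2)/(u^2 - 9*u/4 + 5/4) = 2*(2*u - 5)/(4*u - 5)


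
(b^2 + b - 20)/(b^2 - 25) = (b - 4)/(b - 5)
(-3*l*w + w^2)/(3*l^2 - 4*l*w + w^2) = w/(-l + w)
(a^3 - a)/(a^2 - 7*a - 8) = a*(a - 1)/(a - 8)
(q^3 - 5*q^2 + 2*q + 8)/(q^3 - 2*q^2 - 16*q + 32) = (q + 1)/(q + 4)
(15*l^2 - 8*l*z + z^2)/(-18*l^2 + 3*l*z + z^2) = (-5*l + z)/(6*l + z)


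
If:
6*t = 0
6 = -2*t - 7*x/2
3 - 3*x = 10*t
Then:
No Solution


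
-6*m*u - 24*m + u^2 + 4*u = (-6*m + u)*(u + 4)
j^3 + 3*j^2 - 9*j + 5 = (j - 1)^2*(j + 5)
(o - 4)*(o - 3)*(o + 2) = o^3 - 5*o^2 - 2*o + 24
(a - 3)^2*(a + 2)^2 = a^4 - 2*a^3 - 11*a^2 + 12*a + 36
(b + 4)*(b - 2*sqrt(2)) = b^2 - 2*sqrt(2)*b + 4*b - 8*sqrt(2)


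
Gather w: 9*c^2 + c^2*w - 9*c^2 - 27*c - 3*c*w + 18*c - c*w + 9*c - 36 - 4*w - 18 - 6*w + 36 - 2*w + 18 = w*(c^2 - 4*c - 12)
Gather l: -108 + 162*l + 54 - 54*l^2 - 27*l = -54*l^2 + 135*l - 54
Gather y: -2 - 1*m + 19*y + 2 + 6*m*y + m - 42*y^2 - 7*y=-42*y^2 + y*(6*m + 12)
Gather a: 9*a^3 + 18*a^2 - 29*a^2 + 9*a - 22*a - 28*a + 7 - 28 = 9*a^3 - 11*a^2 - 41*a - 21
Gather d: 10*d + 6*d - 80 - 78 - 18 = 16*d - 176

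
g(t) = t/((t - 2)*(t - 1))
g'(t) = -t/((t - 2)*(t - 1)^2) - t/((t - 2)^2*(t - 1)) + 1/((t - 2)*(t - 1)) = (2 - t^2)/(t^4 - 6*t^3 + 13*t^2 - 12*t + 4)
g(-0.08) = -0.04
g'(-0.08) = 0.40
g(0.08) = 0.05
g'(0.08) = 0.64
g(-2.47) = -0.16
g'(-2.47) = -0.02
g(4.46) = 0.52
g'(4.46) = -0.25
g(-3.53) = -0.14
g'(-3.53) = -0.02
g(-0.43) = -0.12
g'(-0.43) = 0.15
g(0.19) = 0.13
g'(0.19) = 0.91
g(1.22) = -7.11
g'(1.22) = 17.37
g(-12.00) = -0.07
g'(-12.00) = 0.00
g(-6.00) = -0.11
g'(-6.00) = -0.01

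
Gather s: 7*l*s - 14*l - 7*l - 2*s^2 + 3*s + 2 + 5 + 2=-21*l - 2*s^2 + s*(7*l + 3) + 9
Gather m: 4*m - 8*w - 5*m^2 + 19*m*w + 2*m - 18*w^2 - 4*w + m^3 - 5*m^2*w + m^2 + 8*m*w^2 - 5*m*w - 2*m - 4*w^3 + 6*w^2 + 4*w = m^3 + m^2*(-5*w - 4) + m*(8*w^2 + 14*w + 4) - 4*w^3 - 12*w^2 - 8*w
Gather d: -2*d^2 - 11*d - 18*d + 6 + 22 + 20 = -2*d^2 - 29*d + 48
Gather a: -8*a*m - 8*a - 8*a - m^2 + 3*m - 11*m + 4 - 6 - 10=a*(-8*m - 16) - m^2 - 8*m - 12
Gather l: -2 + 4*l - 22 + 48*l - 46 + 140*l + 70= 192*l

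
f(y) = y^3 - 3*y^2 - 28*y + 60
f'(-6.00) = 116.00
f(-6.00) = -96.00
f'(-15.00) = 737.00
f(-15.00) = -3570.00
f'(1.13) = -30.95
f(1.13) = 25.97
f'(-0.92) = -19.94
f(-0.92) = 82.44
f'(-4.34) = 54.55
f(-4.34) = 43.27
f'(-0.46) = -24.61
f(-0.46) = 72.15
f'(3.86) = -6.46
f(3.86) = -35.27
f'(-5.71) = 104.07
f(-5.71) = -64.10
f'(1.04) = -31.00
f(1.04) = 28.76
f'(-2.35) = 2.67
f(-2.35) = 96.25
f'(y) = 3*y^2 - 6*y - 28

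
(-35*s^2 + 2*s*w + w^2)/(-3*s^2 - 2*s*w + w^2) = (35*s^2 - 2*s*w - w^2)/(3*s^2 + 2*s*w - w^2)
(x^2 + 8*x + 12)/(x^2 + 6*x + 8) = (x + 6)/(x + 4)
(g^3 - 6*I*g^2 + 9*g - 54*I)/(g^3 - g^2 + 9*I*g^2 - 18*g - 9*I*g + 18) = (g^2 - 9*I*g - 18)/(g^2 + g*(-1 + 6*I) - 6*I)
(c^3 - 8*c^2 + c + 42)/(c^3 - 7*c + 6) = (c^3 - 8*c^2 + c + 42)/(c^3 - 7*c + 6)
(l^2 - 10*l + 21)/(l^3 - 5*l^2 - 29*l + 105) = 1/(l + 5)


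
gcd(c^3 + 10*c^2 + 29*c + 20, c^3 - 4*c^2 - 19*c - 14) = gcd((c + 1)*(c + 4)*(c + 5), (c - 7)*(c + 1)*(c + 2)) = c + 1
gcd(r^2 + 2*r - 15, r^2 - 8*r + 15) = r - 3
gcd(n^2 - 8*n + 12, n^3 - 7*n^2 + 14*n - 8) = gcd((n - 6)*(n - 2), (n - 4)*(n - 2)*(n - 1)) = n - 2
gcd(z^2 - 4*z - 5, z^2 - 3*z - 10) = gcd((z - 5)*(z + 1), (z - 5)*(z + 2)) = z - 5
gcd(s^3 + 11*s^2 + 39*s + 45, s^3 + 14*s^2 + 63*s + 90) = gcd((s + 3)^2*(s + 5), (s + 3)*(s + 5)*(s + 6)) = s^2 + 8*s + 15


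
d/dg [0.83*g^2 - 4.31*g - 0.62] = 1.66*g - 4.31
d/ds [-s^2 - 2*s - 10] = -2*s - 2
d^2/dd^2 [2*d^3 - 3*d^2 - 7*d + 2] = 12*d - 6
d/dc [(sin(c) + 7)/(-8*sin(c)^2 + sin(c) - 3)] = (8*sin(c)^2 + 112*sin(c) - 10)*cos(c)/(8*sin(c)^2 - sin(c) + 3)^2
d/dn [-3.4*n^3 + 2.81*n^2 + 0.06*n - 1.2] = -10.2*n^2 + 5.62*n + 0.06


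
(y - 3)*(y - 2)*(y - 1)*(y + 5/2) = y^4 - 7*y^3/2 - 4*y^2 + 43*y/2 - 15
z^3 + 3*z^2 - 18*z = z*(z - 3)*(z + 6)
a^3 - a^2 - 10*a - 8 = (a - 4)*(a + 1)*(a + 2)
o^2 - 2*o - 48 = (o - 8)*(o + 6)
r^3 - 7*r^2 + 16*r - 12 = (r - 3)*(r - 2)^2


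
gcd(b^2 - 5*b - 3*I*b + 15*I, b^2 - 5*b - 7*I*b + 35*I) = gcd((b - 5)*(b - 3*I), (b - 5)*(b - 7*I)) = b - 5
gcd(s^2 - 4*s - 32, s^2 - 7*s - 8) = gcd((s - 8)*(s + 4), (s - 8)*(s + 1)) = s - 8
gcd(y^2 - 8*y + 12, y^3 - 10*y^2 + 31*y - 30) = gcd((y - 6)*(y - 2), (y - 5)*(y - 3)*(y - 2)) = y - 2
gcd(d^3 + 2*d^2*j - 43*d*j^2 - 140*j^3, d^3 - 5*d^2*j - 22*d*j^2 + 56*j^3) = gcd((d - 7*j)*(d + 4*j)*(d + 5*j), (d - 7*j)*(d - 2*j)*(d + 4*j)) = d^2 - 3*d*j - 28*j^2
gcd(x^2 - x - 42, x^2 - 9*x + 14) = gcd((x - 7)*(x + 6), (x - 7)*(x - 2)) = x - 7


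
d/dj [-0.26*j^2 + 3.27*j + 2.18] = 3.27 - 0.52*j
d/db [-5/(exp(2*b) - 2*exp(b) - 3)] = 10*(exp(b) - 1)*exp(b)/(-exp(2*b) + 2*exp(b) + 3)^2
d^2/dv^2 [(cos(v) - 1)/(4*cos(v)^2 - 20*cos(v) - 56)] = (9*sin(v)^4*cos(v) + sin(v)^4 + 143*sin(v)^2 + 897*cos(v)/4 + 105*cos(3*v)/4 - cos(5*v)/2 + 74)/(4*(sin(v)^2 + 5*cos(v) + 13)^3)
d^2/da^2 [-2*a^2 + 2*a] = -4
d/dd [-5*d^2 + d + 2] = 1 - 10*d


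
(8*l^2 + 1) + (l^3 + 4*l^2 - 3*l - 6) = l^3 + 12*l^2 - 3*l - 5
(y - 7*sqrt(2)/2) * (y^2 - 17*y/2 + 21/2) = y^3 - 17*y^2/2 - 7*sqrt(2)*y^2/2 + 21*y/2 + 119*sqrt(2)*y/4 - 147*sqrt(2)/4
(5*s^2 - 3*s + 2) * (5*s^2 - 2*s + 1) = 25*s^4 - 25*s^3 + 21*s^2 - 7*s + 2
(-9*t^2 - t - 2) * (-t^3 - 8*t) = 9*t^5 + t^4 + 74*t^3 + 8*t^2 + 16*t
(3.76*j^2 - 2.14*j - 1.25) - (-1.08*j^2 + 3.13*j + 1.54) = 4.84*j^2 - 5.27*j - 2.79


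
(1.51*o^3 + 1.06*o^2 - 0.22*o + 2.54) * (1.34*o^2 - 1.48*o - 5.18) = 2.0234*o^5 - 0.8144*o^4 - 9.6854*o^3 - 1.7616*o^2 - 2.6196*o - 13.1572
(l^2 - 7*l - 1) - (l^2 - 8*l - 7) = l + 6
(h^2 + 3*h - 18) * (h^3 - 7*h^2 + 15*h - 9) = h^5 - 4*h^4 - 24*h^3 + 162*h^2 - 297*h + 162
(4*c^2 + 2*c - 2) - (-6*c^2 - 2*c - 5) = 10*c^2 + 4*c + 3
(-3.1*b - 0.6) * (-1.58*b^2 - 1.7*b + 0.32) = 4.898*b^3 + 6.218*b^2 + 0.0279999999999999*b - 0.192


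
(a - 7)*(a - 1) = a^2 - 8*a + 7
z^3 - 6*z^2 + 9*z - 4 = (z - 4)*(z - 1)^2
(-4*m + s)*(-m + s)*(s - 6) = 4*m^2*s - 24*m^2 - 5*m*s^2 + 30*m*s + s^3 - 6*s^2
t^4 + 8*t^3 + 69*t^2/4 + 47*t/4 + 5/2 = (t + 1/2)^2*(t + 2)*(t + 5)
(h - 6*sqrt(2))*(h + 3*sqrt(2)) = h^2 - 3*sqrt(2)*h - 36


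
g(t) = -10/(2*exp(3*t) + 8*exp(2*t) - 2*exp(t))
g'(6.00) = 0.00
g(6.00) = 0.00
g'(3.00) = 0.00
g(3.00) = 0.00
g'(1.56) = 0.07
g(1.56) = -0.03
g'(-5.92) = -1861.83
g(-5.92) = 1882.29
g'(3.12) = 0.00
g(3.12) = -0.00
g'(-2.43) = -37.77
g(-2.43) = 88.73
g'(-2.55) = -49.22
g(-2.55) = 93.95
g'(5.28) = 0.00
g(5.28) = -0.00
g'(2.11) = 0.02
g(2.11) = -0.01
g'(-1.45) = 495254.84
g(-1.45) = 3183.51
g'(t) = -10*(-6*exp(3*t) - 16*exp(2*t) + 2*exp(t))/(2*exp(3*t) + 8*exp(2*t) - 2*exp(t))^2 = 5*(3*exp(2*t) + 8*exp(t) - 1)*exp(-t)/(exp(2*t) + 4*exp(t) - 1)^2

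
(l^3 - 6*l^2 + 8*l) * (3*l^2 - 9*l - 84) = 3*l^5 - 27*l^4 - 6*l^3 + 432*l^2 - 672*l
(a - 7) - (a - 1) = -6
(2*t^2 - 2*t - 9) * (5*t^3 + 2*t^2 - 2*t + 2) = 10*t^5 - 6*t^4 - 53*t^3 - 10*t^2 + 14*t - 18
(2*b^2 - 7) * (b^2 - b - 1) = 2*b^4 - 2*b^3 - 9*b^2 + 7*b + 7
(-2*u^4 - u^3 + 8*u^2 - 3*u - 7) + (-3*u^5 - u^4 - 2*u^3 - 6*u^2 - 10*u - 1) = -3*u^5 - 3*u^4 - 3*u^3 + 2*u^2 - 13*u - 8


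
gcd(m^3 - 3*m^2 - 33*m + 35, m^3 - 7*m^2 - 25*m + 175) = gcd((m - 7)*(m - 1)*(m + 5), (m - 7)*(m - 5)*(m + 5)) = m^2 - 2*m - 35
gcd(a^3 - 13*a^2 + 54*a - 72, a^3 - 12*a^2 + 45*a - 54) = a^2 - 9*a + 18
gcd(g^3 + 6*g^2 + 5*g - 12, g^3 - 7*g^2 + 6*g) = g - 1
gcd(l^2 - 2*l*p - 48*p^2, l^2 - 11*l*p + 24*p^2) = -l + 8*p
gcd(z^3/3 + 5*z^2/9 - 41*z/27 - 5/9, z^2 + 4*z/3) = 1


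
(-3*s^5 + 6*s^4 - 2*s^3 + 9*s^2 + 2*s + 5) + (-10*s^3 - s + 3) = -3*s^5 + 6*s^4 - 12*s^3 + 9*s^2 + s + 8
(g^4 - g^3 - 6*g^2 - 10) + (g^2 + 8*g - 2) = g^4 - g^3 - 5*g^2 + 8*g - 12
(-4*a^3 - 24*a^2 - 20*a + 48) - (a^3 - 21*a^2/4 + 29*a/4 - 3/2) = -5*a^3 - 75*a^2/4 - 109*a/4 + 99/2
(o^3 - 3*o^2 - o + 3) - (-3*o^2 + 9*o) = o^3 - 10*o + 3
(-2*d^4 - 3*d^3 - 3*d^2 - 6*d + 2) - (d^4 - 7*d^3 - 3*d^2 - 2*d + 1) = -3*d^4 + 4*d^3 - 4*d + 1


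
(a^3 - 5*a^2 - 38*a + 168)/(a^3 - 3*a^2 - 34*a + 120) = (a - 7)/(a - 5)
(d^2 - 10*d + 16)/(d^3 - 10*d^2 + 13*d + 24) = (d - 2)/(d^2 - 2*d - 3)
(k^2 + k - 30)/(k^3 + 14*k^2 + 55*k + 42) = (k - 5)/(k^2 + 8*k + 7)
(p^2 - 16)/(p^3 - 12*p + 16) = (p - 4)/(p^2 - 4*p + 4)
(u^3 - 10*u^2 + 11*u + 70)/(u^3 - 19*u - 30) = (u - 7)/(u + 3)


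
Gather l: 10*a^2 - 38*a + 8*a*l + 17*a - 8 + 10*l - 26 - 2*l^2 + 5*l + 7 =10*a^2 - 21*a - 2*l^2 + l*(8*a + 15) - 27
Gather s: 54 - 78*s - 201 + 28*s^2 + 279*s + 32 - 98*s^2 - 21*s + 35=-70*s^2 + 180*s - 80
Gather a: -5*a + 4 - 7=-5*a - 3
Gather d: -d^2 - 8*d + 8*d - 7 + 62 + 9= 64 - d^2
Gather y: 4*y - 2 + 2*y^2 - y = 2*y^2 + 3*y - 2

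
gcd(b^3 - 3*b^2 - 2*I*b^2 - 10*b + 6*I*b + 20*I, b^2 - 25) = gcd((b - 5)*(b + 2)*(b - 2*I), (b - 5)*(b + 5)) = b - 5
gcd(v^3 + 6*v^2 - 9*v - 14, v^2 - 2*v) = v - 2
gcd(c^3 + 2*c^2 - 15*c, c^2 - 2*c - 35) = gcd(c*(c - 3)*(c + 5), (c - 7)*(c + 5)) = c + 5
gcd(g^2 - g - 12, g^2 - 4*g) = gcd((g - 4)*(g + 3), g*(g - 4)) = g - 4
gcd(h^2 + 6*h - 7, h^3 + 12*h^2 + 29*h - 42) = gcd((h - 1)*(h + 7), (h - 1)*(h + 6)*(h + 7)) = h^2 + 6*h - 7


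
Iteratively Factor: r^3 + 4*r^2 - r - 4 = (r - 1)*(r^2 + 5*r + 4) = (r - 1)*(r + 4)*(r + 1)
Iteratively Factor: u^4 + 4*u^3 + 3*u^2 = (u + 1)*(u^3 + 3*u^2) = u*(u + 1)*(u^2 + 3*u) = u*(u + 1)*(u + 3)*(u)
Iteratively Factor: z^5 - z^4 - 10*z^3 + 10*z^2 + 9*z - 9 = (z - 1)*(z^4 - 10*z^2 + 9) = (z - 1)*(z + 3)*(z^3 - 3*z^2 - z + 3) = (z - 1)^2*(z + 3)*(z^2 - 2*z - 3) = (z - 1)^2*(z + 1)*(z + 3)*(z - 3)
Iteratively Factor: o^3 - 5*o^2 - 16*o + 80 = (o - 5)*(o^2 - 16) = (o - 5)*(o + 4)*(o - 4)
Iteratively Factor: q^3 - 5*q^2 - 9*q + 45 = (q + 3)*(q^2 - 8*q + 15) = (q - 5)*(q + 3)*(q - 3)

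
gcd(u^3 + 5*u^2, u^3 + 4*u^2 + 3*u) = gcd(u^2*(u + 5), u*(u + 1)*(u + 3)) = u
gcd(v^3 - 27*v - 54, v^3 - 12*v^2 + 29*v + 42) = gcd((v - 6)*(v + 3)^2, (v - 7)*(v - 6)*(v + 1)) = v - 6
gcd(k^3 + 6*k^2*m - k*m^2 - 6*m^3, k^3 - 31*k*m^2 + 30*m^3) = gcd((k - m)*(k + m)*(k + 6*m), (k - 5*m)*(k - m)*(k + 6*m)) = k^2 + 5*k*m - 6*m^2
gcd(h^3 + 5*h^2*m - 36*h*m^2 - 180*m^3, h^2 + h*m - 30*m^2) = h + 6*m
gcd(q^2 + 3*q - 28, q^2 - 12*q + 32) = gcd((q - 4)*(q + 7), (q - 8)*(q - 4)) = q - 4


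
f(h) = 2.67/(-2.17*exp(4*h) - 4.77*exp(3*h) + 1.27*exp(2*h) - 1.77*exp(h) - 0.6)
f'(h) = 2.67*(8.68*exp(4*h) + 14.31*exp(3*h) - 2.54*exp(2*h) + 1.77*exp(h))/(-2.17*exp(4*h) - 4.77*exp(3*h) + 1.27*exp(2*h) - 1.77*exp(h) - 0.6)^2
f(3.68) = -0.00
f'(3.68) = 0.00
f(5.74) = -0.00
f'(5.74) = 0.00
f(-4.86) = -4.35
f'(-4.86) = 0.10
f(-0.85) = -1.70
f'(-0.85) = 1.84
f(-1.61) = -2.83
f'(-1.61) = 1.14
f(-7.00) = -4.44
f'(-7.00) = 0.01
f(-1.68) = -2.90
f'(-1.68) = 1.09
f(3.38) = -0.00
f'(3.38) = 0.00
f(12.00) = 0.00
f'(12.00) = 0.00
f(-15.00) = -4.45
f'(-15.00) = 0.00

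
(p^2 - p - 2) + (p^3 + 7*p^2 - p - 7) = p^3 + 8*p^2 - 2*p - 9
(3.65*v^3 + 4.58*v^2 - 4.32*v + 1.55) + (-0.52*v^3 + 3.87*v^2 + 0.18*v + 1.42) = 3.13*v^3 + 8.45*v^2 - 4.14*v + 2.97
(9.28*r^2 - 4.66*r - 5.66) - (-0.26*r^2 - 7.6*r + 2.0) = 9.54*r^2 + 2.94*r - 7.66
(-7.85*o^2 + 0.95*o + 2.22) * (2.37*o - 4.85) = -18.6045*o^3 + 40.324*o^2 + 0.653900000000002*o - 10.767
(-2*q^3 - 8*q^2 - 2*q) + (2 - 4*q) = -2*q^3 - 8*q^2 - 6*q + 2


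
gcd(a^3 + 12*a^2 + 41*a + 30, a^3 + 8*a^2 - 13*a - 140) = a + 5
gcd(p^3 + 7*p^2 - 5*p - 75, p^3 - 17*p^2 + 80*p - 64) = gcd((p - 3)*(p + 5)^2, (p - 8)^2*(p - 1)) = 1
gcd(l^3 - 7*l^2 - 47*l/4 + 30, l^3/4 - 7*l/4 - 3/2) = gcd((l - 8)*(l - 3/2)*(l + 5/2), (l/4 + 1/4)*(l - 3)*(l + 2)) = 1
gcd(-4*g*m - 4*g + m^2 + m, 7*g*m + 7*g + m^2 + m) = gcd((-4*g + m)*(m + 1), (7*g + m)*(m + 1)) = m + 1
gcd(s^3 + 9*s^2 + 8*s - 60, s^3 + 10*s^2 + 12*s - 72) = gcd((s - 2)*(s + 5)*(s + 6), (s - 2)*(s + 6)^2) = s^2 + 4*s - 12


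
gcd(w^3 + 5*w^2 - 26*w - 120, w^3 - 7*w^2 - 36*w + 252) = w + 6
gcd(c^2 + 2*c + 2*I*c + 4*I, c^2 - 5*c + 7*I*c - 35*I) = 1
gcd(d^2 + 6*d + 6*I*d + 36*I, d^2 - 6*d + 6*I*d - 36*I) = d + 6*I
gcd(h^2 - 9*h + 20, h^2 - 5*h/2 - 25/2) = h - 5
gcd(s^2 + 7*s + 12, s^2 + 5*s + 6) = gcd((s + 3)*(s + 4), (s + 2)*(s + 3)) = s + 3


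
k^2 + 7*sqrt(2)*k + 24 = (k + 3*sqrt(2))*(k + 4*sqrt(2))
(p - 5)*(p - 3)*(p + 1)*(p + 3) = p^4 - 4*p^3 - 14*p^2 + 36*p + 45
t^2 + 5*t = t*(t + 5)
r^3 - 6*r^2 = r^2*(r - 6)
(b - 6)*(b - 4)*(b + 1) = b^3 - 9*b^2 + 14*b + 24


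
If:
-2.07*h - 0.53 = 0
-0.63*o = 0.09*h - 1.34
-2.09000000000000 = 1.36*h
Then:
No Solution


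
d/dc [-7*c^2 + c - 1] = 1 - 14*c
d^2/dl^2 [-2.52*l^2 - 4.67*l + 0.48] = -5.04000000000000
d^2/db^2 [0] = 0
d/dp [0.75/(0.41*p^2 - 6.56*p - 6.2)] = (4.92 - 0.615*p)/(-0.41*p^2 + 6.56*p + 6.2)^2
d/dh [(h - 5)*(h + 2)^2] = (h + 2)*(3*h - 8)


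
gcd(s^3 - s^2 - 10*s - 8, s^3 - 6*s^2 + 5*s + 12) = s^2 - 3*s - 4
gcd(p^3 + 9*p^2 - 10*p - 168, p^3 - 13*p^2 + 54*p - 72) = p - 4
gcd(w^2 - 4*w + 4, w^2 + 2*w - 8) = w - 2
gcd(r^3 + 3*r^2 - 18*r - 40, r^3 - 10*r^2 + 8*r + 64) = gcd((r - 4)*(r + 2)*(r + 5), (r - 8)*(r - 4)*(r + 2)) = r^2 - 2*r - 8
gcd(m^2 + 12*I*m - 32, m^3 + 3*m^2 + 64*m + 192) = m + 8*I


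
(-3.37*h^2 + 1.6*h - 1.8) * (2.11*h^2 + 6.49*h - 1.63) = -7.1107*h^4 - 18.4953*h^3 + 12.0791*h^2 - 14.29*h + 2.934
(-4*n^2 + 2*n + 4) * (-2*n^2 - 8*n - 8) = 8*n^4 + 28*n^3 + 8*n^2 - 48*n - 32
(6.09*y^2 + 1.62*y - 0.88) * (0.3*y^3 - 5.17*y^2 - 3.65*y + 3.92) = 1.827*y^5 - 30.9993*y^4 - 30.8679*y^3 + 22.5094*y^2 + 9.5624*y - 3.4496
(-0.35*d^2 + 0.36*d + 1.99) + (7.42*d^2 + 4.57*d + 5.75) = 7.07*d^2 + 4.93*d + 7.74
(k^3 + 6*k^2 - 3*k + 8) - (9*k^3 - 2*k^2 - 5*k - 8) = -8*k^3 + 8*k^2 + 2*k + 16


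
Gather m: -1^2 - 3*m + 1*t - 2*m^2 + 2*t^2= -2*m^2 - 3*m + 2*t^2 + t - 1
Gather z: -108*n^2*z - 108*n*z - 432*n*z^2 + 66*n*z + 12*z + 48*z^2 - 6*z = z^2*(48 - 432*n) + z*(-108*n^2 - 42*n + 6)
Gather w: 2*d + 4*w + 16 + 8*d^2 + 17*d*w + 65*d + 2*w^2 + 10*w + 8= 8*d^2 + 67*d + 2*w^2 + w*(17*d + 14) + 24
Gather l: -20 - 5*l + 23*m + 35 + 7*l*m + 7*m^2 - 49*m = l*(7*m - 5) + 7*m^2 - 26*m + 15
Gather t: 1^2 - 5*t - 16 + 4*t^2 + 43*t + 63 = 4*t^2 + 38*t + 48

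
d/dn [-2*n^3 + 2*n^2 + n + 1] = -6*n^2 + 4*n + 1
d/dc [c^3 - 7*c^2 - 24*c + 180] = 3*c^2 - 14*c - 24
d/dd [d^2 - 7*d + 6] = 2*d - 7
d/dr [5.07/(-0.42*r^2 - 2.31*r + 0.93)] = (4.2588*r + 11.7117)/(0.42*r^2 + 2.31*r - 0.93)^2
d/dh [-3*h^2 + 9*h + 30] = 9 - 6*h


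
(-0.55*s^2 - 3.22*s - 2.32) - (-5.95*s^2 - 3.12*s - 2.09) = 5.4*s^2 - 0.1*s - 0.23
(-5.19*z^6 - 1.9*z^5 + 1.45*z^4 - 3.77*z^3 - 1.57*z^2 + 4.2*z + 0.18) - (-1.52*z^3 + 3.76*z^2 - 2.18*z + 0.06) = -5.19*z^6 - 1.9*z^5 + 1.45*z^4 - 2.25*z^3 - 5.33*z^2 + 6.38*z + 0.12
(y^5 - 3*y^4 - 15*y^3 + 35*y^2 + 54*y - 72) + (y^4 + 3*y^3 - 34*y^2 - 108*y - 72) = y^5 - 2*y^4 - 12*y^3 + y^2 - 54*y - 144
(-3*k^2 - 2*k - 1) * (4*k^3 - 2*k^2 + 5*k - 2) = -12*k^5 - 2*k^4 - 15*k^3 - 2*k^2 - k + 2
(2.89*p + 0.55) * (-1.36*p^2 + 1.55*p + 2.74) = -3.9304*p^3 + 3.7315*p^2 + 8.7711*p + 1.507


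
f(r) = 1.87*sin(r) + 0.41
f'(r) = 1.87*cos(r)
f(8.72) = 1.62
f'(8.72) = -1.42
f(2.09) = 2.03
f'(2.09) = -0.93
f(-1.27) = -1.38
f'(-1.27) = 0.55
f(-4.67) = 2.28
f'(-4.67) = -0.08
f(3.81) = -0.75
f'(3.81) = -1.47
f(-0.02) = 0.37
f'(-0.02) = 1.87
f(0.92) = 1.90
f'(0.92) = 1.13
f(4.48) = -1.41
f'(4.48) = -0.43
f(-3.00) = 0.15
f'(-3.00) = -1.85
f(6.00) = -0.11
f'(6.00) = 1.80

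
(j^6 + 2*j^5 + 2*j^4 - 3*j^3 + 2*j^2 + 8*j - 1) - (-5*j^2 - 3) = j^6 + 2*j^5 + 2*j^4 - 3*j^3 + 7*j^2 + 8*j + 2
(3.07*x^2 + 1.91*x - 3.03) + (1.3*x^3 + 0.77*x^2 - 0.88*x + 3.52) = 1.3*x^3 + 3.84*x^2 + 1.03*x + 0.49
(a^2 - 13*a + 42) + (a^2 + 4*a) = 2*a^2 - 9*a + 42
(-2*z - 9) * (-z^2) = 2*z^3 + 9*z^2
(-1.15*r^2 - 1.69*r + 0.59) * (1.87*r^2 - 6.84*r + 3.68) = -2.1505*r^4 + 4.7057*r^3 + 8.4309*r^2 - 10.2548*r + 2.1712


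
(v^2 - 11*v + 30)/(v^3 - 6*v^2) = (v - 5)/v^2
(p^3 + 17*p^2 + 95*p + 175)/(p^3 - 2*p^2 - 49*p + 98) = (p^2 + 10*p + 25)/(p^2 - 9*p + 14)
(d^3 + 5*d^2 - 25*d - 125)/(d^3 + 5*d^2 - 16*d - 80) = (d^2 - 25)/(d^2 - 16)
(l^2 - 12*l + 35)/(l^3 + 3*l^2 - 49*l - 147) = (l - 5)/(l^2 + 10*l + 21)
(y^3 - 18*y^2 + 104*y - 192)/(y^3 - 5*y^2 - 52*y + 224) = (y - 6)/(y + 7)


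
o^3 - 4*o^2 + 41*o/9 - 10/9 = (o - 2)*(o - 5/3)*(o - 1/3)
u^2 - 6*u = u*(u - 6)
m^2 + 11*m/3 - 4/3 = (m - 1/3)*(m + 4)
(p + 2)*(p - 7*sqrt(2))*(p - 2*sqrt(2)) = p^3 - 9*sqrt(2)*p^2 + 2*p^2 - 18*sqrt(2)*p + 28*p + 56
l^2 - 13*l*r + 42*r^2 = (l - 7*r)*(l - 6*r)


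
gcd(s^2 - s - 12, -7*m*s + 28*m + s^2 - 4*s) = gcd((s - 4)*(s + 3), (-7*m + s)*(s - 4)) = s - 4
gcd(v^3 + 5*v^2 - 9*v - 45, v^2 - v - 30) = v + 5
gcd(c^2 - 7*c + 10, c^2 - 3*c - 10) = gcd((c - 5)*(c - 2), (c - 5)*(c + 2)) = c - 5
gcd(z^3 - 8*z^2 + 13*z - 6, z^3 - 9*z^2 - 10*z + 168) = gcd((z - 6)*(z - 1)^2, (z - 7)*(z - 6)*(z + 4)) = z - 6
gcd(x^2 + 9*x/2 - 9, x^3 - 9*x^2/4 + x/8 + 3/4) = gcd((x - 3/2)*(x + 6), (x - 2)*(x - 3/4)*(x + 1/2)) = 1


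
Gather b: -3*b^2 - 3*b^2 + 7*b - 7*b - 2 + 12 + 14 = 24 - 6*b^2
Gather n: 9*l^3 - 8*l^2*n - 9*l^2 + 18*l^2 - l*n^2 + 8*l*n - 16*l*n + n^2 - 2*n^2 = 9*l^3 + 9*l^2 + n^2*(-l - 1) + n*(-8*l^2 - 8*l)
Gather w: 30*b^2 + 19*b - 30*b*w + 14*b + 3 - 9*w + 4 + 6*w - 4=30*b^2 + 33*b + w*(-30*b - 3) + 3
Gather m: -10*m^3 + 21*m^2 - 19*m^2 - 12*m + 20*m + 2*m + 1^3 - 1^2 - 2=-10*m^3 + 2*m^2 + 10*m - 2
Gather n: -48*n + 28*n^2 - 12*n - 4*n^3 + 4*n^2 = -4*n^3 + 32*n^2 - 60*n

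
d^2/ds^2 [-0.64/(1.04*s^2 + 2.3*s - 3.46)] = (1.384448*s^2 + 3.06176*s - 0.64*(2.08*s + 2.3)*(4.16*s + 4.6) - 4.605952)/(1.04*s^2 + 2.3*s - 3.46)^3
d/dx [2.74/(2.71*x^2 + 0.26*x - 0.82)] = (-14.8508*x - 0.7124)/(2.71*x^2 + 0.26*x - 0.82)^2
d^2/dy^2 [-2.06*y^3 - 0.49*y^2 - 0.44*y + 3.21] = -12.36*y - 0.98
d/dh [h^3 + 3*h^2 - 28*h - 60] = 3*h^2 + 6*h - 28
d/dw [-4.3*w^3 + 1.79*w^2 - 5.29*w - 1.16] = -12.9*w^2 + 3.58*w - 5.29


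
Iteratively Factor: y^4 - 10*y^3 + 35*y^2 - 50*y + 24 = (y - 1)*(y^3 - 9*y^2 + 26*y - 24) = (y - 3)*(y - 1)*(y^2 - 6*y + 8) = (y - 4)*(y - 3)*(y - 1)*(y - 2)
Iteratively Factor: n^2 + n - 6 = (n - 2)*(n + 3)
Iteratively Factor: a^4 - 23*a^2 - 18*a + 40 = (a - 1)*(a^3 + a^2 - 22*a - 40) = (a - 1)*(a + 4)*(a^2 - 3*a - 10) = (a - 5)*(a - 1)*(a + 4)*(a + 2)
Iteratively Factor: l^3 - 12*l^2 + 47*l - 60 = (l - 4)*(l^2 - 8*l + 15) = (l - 5)*(l - 4)*(l - 3)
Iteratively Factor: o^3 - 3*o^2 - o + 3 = (o - 1)*(o^2 - 2*o - 3) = (o - 3)*(o - 1)*(o + 1)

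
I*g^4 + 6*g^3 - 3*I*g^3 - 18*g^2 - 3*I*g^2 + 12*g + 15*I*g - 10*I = (g - 2)*(g - 1)*(g - 5*I)*(I*g + 1)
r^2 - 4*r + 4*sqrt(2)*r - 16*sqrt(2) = (r - 4)*(r + 4*sqrt(2))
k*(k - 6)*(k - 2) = k^3 - 8*k^2 + 12*k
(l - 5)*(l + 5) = l^2 - 25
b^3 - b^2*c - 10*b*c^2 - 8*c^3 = (b - 4*c)*(b + c)*(b + 2*c)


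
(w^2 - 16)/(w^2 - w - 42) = (16 - w^2)/(-w^2 + w + 42)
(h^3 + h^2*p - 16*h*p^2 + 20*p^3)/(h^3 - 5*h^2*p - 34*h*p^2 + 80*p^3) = (-h + 2*p)/(-h + 8*p)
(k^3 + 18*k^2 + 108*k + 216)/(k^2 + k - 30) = (k^2 + 12*k + 36)/(k - 5)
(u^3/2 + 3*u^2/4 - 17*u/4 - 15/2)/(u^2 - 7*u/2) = (2*u^3 + 3*u^2 - 17*u - 30)/(2*u*(2*u - 7))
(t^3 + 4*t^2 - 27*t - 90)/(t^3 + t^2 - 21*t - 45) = (t + 6)/(t + 3)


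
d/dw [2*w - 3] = 2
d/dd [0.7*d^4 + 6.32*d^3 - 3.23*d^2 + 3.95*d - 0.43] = 2.8*d^3 + 18.96*d^2 - 6.46*d + 3.95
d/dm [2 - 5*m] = -5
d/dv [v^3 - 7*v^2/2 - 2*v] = 3*v^2 - 7*v - 2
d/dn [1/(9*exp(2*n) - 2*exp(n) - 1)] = (2 - 18*exp(n))*exp(n)/(-9*exp(2*n) + 2*exp(n) + 1)^2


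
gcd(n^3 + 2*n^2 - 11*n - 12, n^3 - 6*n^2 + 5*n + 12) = n^2 - 2*n - 3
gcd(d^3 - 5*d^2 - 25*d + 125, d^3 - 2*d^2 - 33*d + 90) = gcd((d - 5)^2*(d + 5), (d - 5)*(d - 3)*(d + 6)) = d - 5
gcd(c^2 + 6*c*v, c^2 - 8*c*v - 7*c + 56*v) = 1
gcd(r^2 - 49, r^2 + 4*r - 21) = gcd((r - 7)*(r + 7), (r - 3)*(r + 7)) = r + 7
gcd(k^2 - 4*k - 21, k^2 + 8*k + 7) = 1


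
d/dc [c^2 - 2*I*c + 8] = 2*c - 2*I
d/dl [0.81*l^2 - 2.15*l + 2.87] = 1.62*l - 2.15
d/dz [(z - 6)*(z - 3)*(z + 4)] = 3*z^2 - 10*z - 18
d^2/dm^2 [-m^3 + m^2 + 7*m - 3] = 2 - 6*m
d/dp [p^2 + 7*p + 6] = 2*p + 7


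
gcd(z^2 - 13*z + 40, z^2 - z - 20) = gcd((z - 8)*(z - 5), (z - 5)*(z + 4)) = z - 5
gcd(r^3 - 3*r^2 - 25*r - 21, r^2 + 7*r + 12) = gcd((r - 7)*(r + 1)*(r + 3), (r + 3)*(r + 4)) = r + 3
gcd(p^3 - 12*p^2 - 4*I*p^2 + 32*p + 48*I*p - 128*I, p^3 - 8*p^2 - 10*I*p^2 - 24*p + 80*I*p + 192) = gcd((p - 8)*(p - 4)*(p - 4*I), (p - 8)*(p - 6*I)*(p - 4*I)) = p^2 + p*(-8 - 4*I) + 32*I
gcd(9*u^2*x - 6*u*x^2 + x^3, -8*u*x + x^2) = x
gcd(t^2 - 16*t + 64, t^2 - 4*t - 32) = t - 8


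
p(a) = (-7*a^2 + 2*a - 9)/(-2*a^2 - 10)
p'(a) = 4*a*(-7*a^2 + 2*a - 9)/(-2*a^2 - 10)^2 + (2 - 14*a)/(-2*a^2 - 10)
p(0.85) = 1.08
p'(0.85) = 0.54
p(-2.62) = 2.63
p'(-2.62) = -0.47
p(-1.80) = 2.14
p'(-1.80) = -0.72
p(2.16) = 1.93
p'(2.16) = 0.60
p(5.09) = 2.91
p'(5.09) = 0.16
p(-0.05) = 0.91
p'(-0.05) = -0.25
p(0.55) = 0.94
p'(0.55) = 0.34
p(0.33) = 0.89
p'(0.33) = 0.14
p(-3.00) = 2.79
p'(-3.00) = -0.38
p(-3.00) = 2.79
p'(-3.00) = -0.38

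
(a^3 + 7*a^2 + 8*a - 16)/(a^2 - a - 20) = (a^2 + 3*a - 4)/(a - 5)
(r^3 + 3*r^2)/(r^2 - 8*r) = r*(r + 3)/(r - 8)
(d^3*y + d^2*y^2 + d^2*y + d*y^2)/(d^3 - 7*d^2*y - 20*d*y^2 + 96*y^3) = d*y*(d^2 + d*y + d + y)/(d^3 - 7*d^2*y - 20*d*y^2 + 96*y^3)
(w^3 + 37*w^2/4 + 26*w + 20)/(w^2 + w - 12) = (w^2 + 21*w/4 + 5)/(w - 3)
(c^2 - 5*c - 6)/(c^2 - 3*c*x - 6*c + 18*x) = (-c - 1)/(-c + 3*x)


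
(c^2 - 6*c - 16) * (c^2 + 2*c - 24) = c^4 - 4*c^3 - 52*c^2 + 112*c + 384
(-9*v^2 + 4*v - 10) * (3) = -27*v^2 + 12*v - 30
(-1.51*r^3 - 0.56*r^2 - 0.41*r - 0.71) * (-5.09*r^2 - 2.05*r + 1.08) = 7.6859*r^5 + 5.9459*r^4 + 1.6041*r^3 + 3.8496*r^2 + 1.0127*r - 0.7668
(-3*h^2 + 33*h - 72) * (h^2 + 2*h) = -3*h^4 + 27*h^3 - 6*h^2 - 144*h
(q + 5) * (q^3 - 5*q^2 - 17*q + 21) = q^4 - 42*q^2 - 64*q + 105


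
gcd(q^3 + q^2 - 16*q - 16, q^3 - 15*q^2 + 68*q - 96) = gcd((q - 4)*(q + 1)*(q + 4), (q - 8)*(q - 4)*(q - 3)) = q - 4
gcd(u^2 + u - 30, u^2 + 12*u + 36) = u + 6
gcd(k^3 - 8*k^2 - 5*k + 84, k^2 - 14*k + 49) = k - 7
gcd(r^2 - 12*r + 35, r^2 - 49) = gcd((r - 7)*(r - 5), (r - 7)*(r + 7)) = r - 7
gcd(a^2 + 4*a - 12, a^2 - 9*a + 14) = a - 2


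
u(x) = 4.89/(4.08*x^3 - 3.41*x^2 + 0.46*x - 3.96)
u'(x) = 4.89*(-12.24*x^2 + 6.82*x - 0.46)/(4.08*x^3 - 3.41*x^2 + 0.46*x - 3.96)^2 = (-59.8536*x^2 + 33.3498*x - 2.2494)/(4.08*x^3 - 3.41*x^2 + 0.46*x - 3.96)^2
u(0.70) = -1.25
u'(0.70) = -0.54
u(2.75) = 0.09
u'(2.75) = -0.11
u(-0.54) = -0.84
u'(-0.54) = -1.10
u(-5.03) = -0.01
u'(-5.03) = -0.00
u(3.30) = 0.05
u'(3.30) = -0.05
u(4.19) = 0.02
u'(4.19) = -0.02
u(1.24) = -5.73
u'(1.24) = -72.61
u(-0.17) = -1.18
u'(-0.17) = -0.56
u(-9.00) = -0.00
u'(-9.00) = -0.00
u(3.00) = 0.06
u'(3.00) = -0.07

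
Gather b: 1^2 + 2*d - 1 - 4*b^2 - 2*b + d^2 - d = -4*b^2 - 2*b + d^2 + d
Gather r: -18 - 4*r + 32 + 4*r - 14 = 0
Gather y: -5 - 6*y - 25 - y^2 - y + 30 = -y^2 - 7*y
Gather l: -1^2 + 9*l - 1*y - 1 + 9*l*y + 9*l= l*(9*y + 18) - y - 2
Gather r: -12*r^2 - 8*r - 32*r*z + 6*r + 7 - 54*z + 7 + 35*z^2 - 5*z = -12*r^2 + r*(-32*z - 2) + 35*z^2 - 59*z + 14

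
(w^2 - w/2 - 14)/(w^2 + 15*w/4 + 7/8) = 4*(w - 4)/(4*w + 1)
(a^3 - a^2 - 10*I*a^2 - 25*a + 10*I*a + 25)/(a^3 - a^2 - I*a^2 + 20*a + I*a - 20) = (a - 5*I)/(a + 4*I)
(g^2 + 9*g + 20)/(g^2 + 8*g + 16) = (g + 5)/(g + 4)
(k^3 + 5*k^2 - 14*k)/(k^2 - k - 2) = k*(k + 7)/(k + 1)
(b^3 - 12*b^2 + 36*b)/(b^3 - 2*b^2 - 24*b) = (b - 6)/(b + 4)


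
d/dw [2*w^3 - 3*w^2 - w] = 6*w^2 - 6*w - 1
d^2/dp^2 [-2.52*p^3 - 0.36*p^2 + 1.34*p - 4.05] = -15.12*p - 0.72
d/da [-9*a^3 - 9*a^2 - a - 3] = -27*a^2 - 18*a - 1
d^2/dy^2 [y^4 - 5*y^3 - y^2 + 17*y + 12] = 12*y^2 - 30*y - 2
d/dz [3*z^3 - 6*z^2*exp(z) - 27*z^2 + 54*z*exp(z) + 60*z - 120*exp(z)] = -6*z^2*exp(z) + 9*z^2 + 42*z*exp(z) - 54*z - 66*exp(z) + 60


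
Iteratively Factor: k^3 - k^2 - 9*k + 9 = (k - 3)*(k^2 + 2*k - 3) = (k - 3)*(k - 1)*(k + 3)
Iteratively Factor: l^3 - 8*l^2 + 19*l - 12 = (l - 3)*(l^2 - 5*l + 4) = (l - 3)*(l - 1)*(l - 4)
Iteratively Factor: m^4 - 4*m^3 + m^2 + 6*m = (m - 3)*(m^3 - m^2 - 2*m) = (m - 3)*(m + 1)*(m^2 - 2*m) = (m - 3)*(m - 2)*(m + 1)*(m)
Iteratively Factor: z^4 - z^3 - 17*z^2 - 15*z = (z)*(z^3 - z^2 - 17*z - 15) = z*(z - 5)*(z^2 + 4*z + 3) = z*(z - 5)*(z + 3)*(z + 1)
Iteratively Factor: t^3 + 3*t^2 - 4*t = (t)*(t^2 + 3*t - 4) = t*(t + 4)*(t - 1)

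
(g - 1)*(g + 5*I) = g^2 - g + 5*I*g - 5*I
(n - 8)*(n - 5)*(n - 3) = n^3 - 16*n^2 + 79*n - 120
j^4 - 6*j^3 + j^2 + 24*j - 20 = (j - 5)*(j - 2)*(j - 1)*(j + 2)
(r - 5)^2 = r^2 - 10*r + 25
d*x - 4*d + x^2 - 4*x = (d + x)*(x - 4)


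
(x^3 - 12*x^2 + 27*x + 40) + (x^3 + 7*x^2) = 2*x^3 - 5*x^2 + 27*x + 40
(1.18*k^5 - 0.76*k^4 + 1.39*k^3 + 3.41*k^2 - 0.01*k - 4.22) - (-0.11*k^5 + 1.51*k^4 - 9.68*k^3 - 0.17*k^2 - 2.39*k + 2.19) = 1.29*k^5 - 2.27*k^4 + 11.07*k^3 + 3.58*k^2 + 2.38*k - 6.41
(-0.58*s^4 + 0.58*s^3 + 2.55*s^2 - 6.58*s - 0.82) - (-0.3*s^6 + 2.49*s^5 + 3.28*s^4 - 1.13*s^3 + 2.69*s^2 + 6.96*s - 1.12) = 0.3*s^6 - 2.49*s^5 - 3.86*s^4 + 1.71*s^3 - 0.14*s^2 - 13.54*s + 0.3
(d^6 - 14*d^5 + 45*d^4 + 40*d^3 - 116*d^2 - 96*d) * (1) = d^6 - 14*d^5 + 45*d^4 + 40*d^3 - 116*d^2 - 96*d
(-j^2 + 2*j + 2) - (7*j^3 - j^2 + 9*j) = -7*j^3 - 7*j + 2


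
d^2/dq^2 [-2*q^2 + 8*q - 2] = -4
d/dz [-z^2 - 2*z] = -2*z - 2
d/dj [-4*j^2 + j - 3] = 1 - 8*j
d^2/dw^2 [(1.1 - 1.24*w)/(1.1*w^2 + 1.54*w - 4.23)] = (-(1.24*w - 1.1)*(2.2*w + 1.54)*(4.4*w + 3.08) + (8.184*w + 1.3992)*(1.1*w^2 + 1.54*w - 4.23))/(1.1*w^2 + 1.54*w - 4.23)^3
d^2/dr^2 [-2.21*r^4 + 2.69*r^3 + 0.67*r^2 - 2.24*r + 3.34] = -26.52*r^2 + 16.14*r + 1.34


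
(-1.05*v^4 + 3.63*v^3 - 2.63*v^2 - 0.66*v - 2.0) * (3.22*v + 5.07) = -3.381*v^5 + 6.3651*v^4 + 9.9355*v^3 - 15.4593*v^2 - 9.7862*v - 10.14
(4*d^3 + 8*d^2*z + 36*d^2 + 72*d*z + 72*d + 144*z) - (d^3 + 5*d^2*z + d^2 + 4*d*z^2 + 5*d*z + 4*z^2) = 3*d^3 + 3*d^2*z + 35*d^2 - 4*d*z^2 + 67*d*z + 72*d - 4*z^2 + 144*z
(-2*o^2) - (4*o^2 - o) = -6*o^2 + o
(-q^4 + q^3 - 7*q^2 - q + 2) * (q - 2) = -q^5 + 3*q^4 - 9*q^3 + 13*q^2 + 4*q - 4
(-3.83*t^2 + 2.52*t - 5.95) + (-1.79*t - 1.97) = -3.83*t^2 + 0.73*t - 7.92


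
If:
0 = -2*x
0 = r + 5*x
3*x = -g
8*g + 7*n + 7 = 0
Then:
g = 0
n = -1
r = 0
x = 0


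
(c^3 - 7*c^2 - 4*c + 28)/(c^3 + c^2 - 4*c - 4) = (c - 7)/(c + 1)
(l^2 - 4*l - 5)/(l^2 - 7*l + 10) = (l + 1)/(l - 2)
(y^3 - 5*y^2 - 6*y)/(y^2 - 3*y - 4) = y*(y - 6)/(y - 4)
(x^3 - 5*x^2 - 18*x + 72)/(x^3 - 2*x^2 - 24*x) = (x - 3)/x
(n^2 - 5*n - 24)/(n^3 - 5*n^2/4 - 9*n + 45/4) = 4*(n - 8)/(4*n^2 - 17*n + 15)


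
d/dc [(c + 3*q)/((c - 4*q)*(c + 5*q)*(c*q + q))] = (-(c + 1)*(c - 4*q)*(c + 3*q) + (c + 1)*(c - 4*q)*(c + 5*q) - (c + 1)*(c + 3*q)*(c + 5*q) - (c - 4*q)*(c + 3*q)*(c + 5*q))/(q*(c + 1)^2*(c - 4*q)^2*(c + 5*q)^2)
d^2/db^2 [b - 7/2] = 0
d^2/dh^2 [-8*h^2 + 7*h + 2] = -16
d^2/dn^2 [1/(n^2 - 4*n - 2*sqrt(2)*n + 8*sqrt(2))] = 2*(-n^2 + 2*sqrt(2)*n + 4*n + 4*(-n + sqrt(2) + 2)^2 - 8*sqrt(2))/(n^2 - 4*n - 2*sqrt(2)*n + 8*sqrt(2))^3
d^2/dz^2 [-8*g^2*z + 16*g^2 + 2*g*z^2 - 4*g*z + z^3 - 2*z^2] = 4*g + 6*z - 4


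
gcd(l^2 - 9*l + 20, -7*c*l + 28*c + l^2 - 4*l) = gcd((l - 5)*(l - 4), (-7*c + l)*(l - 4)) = l - 4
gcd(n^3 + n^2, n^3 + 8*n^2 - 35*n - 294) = 1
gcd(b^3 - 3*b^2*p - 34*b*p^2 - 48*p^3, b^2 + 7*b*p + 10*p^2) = b + 2*p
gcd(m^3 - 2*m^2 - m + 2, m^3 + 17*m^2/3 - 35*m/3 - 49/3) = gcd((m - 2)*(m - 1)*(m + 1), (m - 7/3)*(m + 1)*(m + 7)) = m + 1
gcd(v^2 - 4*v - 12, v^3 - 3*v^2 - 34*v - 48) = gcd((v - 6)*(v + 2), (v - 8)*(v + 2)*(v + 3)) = v + 2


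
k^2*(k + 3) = k^3 + 3*k^2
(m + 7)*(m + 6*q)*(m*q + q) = m^3*q + 6*m^2*q^2 + 8*m^2*q + 48*m*q^2 + 7*m*q + 42*q^2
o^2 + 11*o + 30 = (o + 5)*(o + 6)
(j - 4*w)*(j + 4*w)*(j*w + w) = j^3*w + j^2*w - 16*j*w^3 - 16*w^3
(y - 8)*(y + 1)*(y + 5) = y^3 - 2*y^2 - 43*y - 40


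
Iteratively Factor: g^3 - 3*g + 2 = (g - 1)*(g^2 + g - 2) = (g - 1)^2*(g + 2)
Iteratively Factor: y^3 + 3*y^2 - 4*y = (y)*(y^2 + 3*y - 4) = y*(y - 1)*(y + 4)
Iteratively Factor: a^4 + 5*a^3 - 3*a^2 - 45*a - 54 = (a + 3)*(a^3 + 2*a^2 - 9*a - 18) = (a + 2)*(a + 3)*(a^2 - 9) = (a - 3)*(a + 2)*(a + 3)*(a + 3)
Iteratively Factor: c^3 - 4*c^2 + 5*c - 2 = (c - 1)*(c^2 - 3*c + 2) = (c - 1)^2*(c - 2)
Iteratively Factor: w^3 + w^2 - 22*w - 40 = (w + 4)*(w^2 - 3*w - 10) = (w - 5)*(w + 4)*(w + 2)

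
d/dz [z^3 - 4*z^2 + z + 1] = 3*z^2 - 8*z + 1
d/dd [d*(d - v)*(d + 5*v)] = 3*d^2 + 8*d*v - 5*v^2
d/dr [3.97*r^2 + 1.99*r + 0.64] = 7.94*r + 1.99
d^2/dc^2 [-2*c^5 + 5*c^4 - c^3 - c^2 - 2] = -40*c^3 + 60*c^2 - 6*c - 2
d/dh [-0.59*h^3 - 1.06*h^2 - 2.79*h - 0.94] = -1.77*h^2 - 2.12*h - 2.79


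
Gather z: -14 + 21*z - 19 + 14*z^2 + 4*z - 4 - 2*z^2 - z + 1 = 12*z^2 + 24*z - 36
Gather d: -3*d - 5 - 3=-3*d - 8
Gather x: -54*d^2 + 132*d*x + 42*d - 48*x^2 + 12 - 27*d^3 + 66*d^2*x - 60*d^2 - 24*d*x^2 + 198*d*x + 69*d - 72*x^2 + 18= -27*d^3 - 114*d^2 + 111*d + x^2*(-24*d - 120) + x*(66*d^2 + 330*d) + 30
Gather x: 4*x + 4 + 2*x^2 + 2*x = 2*x^2 + 6*x + 4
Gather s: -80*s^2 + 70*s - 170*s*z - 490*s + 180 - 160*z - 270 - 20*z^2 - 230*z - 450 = -80*s^2 + s*(-170*z - 420) - 20*z^2 - 390*z - 540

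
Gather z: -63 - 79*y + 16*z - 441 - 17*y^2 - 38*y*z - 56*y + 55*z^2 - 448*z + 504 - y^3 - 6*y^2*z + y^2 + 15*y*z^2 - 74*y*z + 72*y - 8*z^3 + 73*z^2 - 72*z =-y^3 - 16*y^2 - 63*y - 8*z^3 + z^2*(15*y + 128) + z*(-6*y^2 - 112*y - 504)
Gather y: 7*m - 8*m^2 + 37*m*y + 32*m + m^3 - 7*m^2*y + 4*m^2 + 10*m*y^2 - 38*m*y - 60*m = m^3 - 4*m^2 + 10*m*y^2 - 21*m + y*(-7*m^2 - m)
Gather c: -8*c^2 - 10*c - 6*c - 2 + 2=-8*c^2 - 16*c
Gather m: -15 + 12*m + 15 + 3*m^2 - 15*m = 3*m^2 - 3*m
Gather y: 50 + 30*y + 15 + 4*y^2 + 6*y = 4*y^2 + 36*y + 65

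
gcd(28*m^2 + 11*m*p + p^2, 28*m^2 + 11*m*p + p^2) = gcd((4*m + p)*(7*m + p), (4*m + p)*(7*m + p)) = 28*m^2 + 11*m*p + p^2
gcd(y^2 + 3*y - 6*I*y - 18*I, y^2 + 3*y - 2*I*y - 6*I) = y + 3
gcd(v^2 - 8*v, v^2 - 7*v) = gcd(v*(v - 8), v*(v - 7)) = v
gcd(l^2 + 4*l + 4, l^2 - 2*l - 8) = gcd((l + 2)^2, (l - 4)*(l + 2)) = l + 2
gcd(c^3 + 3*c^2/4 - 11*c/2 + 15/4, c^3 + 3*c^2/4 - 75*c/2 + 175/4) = c - 5/4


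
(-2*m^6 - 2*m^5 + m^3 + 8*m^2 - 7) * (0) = 0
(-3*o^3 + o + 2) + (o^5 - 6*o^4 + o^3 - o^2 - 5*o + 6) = o^5 - 6*o^4 - 2*o^3 - o^2 - 4*o + 8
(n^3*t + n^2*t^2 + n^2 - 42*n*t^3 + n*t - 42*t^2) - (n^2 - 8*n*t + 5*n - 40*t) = n^3*t + n^2*t^2 - 42*n*t^3 + 9*n*t - 5*n - 42*t^2 + 40*t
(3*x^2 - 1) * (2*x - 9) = 6*x^3 - 27*x^2 - 2*x + 9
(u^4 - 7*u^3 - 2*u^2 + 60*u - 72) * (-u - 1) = -u^5 + 6*u^4 + 9*u^3 - 58*u^2 + 12*u + 72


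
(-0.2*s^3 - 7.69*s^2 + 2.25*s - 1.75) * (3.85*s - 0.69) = -0.77*s^4 - 29.4685*s^3 + 13.9686*s^2 - 8.29*s + 1.2075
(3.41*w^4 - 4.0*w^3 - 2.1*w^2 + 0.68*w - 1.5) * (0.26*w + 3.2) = 0.8866*w^5 + 9.872*w^4 - 13.346*w^3 - 6.5432*w^2 + 1.786*w - 4.8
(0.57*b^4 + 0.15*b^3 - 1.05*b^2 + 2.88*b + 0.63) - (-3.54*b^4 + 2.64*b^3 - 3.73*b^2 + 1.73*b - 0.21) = 4.11*b^4 - 2.49*b^3 + 2.68*b^2 + 1.15*b + 0.84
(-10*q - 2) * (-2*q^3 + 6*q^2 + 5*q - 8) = 20*q^4 - 56*q^3 - 62*q^2 + 70*q + 16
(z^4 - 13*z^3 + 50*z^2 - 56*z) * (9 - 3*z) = -3*z^5 + 48*z^4 - 267*z^3 + 618*z^2 - 504*z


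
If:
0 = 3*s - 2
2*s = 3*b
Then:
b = 4/9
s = 2/3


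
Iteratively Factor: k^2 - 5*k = (k)*(k - 5)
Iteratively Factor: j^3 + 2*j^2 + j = (j)*(j^2 + 2*j + 1) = j*(j + 1)*(j + 1)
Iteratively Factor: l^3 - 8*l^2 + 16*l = (l)*(l^2 - 8*l + 16) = l*(l - 4)*(l - 4)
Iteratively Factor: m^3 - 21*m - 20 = (m + 1)*(m^2 - m - 20) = (m + 1)*(m + 4)*(m - 5)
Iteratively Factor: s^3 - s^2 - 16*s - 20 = (s + 2)*(s^2 - 3*s - 10) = (s + 2)^2*(s - 5)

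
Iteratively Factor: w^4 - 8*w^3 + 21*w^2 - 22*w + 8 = (w - 1)*(w^3 - 7*w^2 + 14*w - 8) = (w - 2)*(w - 1)*(w^2 - 5*w + 4) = (w - 2)*(w - 1)^2*(w - 4)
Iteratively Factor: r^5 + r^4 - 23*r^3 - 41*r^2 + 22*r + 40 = (r + 1)*(r^4 - 23*r^2 - 18*r + 40) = (r - 1)*(r + 1)*(r^3 + r^2 - 22*r - 40) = (r - 5)*(r - 1)*(r + 1)*(r^2 + 6*r + 8) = (r - 5)*(r - 1)*(r + 1)*(r + 2)*(r + 4)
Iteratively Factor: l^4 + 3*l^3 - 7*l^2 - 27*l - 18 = (l + 3)*(l^3 - 7*l - 6) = (l + 2)*(l + 3)*(l^2 - 2*l - 3) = (l - 3)*(l + 2)*(l + 3)*(l + 1)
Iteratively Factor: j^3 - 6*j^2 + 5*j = (j - 5)*(j^2 - j) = (j - 5)*(j - 1)*(j)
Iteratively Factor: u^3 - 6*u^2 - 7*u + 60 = (u - 4)*(u^2 - 2*u - 15) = (u - 5)*(u - 4)*(u + 3)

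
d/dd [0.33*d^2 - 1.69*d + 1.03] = 0.66*d - 1.69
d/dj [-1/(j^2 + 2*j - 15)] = 2*(j + 1)/(j^2 + 2*j - 15)^2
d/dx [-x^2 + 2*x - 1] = 2 - 2*x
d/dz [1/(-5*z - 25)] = 1/(5*(z + 5)^2)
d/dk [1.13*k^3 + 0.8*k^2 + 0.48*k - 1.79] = 3.39*k^2 + 1.6*k + 0.48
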